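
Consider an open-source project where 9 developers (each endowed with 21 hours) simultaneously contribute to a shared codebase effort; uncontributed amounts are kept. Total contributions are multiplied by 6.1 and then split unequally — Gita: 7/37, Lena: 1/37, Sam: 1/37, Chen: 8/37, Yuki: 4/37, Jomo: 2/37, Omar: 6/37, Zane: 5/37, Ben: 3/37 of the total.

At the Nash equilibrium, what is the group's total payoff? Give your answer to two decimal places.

403.20 hours

Player j's private return per contributed unit is 6.1 × (j's share). Contributing is weakly dominant for j when that share is at least 1/6.1 = 0.1639, and contributing 0 is dominant otherwise.
Gita and Chen clear that bar, contributing 21 each; the remaining 7 contribute 0. Total contributed: 42.
The shared codebase effort pays out 6.1 × 42 = 256.20 in total (split across the unequal shares, but the aggregate is all that matters for the group sum).
The 7 free-riders keep 21 each, adding 147. Group total = 147 + 256.20 = 403.20.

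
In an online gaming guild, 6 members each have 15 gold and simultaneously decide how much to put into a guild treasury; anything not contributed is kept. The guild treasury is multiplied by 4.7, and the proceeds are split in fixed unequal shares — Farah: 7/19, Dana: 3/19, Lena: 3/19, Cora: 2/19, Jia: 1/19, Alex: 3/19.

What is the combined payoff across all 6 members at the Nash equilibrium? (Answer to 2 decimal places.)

Each unit j contributes comes back to j as 4.7 × (j's share), so j prefers to contribute only if that share exceeds 1/4.7 = 0.2128; otherwise keeping the unit dominates.
The only share above 0.2128 is Farah's 7/19, contributing 15; the remaining 5 contribute 0. Total contributed: 15.
The guild treasury pays out 4.7 × 15 = 70.50 in total (split across the unequal shares, but the aggregate is all that matters for the group sum).
The 5 free-riders keep 15 each, adding 75. Group total = 75 + 70.50 = 145.50.

145.50 gold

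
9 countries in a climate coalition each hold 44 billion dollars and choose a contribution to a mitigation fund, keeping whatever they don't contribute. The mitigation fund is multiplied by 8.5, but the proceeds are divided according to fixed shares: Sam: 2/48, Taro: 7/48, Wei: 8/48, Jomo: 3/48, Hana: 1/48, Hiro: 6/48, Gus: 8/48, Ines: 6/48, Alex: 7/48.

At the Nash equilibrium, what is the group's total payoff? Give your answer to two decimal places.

Player j's private return per contributed unit is 8.5 × (j's share). Contributing is weakly dominant for j when that share is at least 1/8.5 = 0.1176, and contributing 0 is dominant otherwise.
Taro, Wei, Hiro, Gus, Ines and Alex clear that bar, contributing 44 each; the remaining 3 contribute 0. Total contributed: 264.
The mitigation fund pays out 8.5 × 264 = 2244.00 in total (split across the unequal shares, but the aggregate is all that matters for the group sum).
The 3 free-riders keep 44 each, adding 132. Group total = 132 + 2244.00 = 2376.00.

2376.00 billion dollars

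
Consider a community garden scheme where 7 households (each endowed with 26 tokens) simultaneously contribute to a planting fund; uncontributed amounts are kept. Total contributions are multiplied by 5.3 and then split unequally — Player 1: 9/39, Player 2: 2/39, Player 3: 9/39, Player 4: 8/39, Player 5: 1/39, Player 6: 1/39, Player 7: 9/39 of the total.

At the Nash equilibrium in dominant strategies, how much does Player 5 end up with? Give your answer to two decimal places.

Each unit j contributes comes back to j as 5.3 × (j's share), so j prefers to contribute only if that share exceeds 1/5.3 = 0.1887; otherwise keeping the unit dominates.
Player 1, Player 3, Player 4 and Player 7 are above the threshold, contributing 26 each; the remaining 3 contribute 0. Total contributed: 104.
Player 5 keeps 26 and receives 5.3 × 104 × 1/39 = 14.13 from the planting fund, for a payoff of 40.13.

40.13 tokens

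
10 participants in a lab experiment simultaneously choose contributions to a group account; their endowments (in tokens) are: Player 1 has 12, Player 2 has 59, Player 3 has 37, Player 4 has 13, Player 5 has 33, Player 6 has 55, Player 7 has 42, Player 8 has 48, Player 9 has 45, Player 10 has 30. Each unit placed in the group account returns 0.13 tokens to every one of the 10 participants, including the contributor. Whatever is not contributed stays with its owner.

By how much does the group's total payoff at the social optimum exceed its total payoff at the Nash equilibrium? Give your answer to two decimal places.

112.20 tokens

The private return per contributed unit is 0.13 < 1 for everyone, so the Nash equilibrium is zero contribution and the group total is Σ E_j = 12 + 59 + 37 + 13 + 33 + 55 + 42 + 48 + 45 + 30 = 374.
Each contributed unit returns 1.300 to the group, so the social optimum is full contribution by everyone: group total = 1.300 × 374 = 486.20.
Efficiency loss = (1.300 − 1) × 374 = 112.20.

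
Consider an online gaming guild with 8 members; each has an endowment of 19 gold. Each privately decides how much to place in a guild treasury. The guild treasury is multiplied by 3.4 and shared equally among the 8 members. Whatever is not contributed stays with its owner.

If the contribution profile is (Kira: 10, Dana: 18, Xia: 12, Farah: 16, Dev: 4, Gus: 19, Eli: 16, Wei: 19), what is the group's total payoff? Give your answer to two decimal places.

425.60 gold

Total contributed: 10 + 18 + 12 + 16 + 4 + 19 + 16 + 19 = 114; total kept: 8 × 19 − 114 = 38.
The guild treasury pays out 3.4 × 114 = 387.60 in aggregate.
Group total = 38 + 387.60 = 425.60.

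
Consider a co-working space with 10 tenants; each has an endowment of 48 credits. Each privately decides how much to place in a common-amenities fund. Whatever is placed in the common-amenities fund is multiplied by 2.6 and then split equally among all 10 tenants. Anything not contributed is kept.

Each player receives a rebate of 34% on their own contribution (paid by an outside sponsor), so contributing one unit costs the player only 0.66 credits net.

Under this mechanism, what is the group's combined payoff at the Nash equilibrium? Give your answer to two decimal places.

With the mechanism, a contributed unit returns (2.6/10) / 0.66 = 0.3939 per unit of net cost — still below 1 — so contributing 0 remains dominant for every player.
Everyone keeps their endowment and the group total is 10 × 48 = 480.

480.00 credits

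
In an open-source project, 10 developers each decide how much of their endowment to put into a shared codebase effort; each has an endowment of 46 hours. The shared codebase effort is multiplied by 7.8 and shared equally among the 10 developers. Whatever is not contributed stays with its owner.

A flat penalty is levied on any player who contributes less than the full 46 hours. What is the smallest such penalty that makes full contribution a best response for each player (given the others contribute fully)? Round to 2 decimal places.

Given the others contribute fully, the best deviation is to contribute 0 (any partial contribution still incurs the fine and gives up units whose private return 0.7800 is below 1).
Deviating from 46 to 0 saves 46 hours but forfeits the deviator's share of the drop in the shared codebase effort: 7.8/10 × 46 = 35.88.
So the deviation gain is 46 − 35.88 = 10.12, and the fine must be at least 10.12 hours to wipe it out.

10.12 hours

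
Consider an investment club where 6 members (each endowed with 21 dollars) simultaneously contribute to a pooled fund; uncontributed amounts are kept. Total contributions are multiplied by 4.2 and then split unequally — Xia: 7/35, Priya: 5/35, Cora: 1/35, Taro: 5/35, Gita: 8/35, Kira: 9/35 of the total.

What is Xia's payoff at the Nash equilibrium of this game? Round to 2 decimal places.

A player with share s gets back 4.2·s per unit contributed, so full contribution is dominant for anyone with s > 1/4.2 = 0.2381 and zero contribution is dominant for anyone below.
Kira alone (share 9/35) is above the threshold, contributing 21; the remaining 5 contribute 0. Total contributed: 21.
Xia keeps 21 and receives 4.2 × 21 × 7/35 = 17.64 from the pooled fund, for a payoff of 38.64.

38.64 dollars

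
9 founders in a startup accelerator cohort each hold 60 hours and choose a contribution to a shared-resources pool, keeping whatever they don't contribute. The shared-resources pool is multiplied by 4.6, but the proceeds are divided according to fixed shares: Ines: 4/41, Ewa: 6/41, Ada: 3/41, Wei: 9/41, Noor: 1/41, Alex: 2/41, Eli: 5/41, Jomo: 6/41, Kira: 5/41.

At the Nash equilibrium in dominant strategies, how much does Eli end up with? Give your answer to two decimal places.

93.66 hours

For player j, contributing a unit is worthwhile iff 4.6 × (j's share) ≥ 1, i.e. iff j's share is at least 0.2174.
The only share above 0.2174 is Wei's 9/41, contributing 60; the remaining 8 contribute 0. Total contributed: 60.
Eli keeps 60 and receives 4.6 × 60 × 5/41 = 33.66 from the shared-resources pool, for a payoff of 93.66.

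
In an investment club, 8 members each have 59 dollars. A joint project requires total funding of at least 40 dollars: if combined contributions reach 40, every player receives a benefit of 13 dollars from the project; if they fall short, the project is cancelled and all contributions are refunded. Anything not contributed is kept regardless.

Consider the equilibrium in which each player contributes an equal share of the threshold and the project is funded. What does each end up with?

Equal share of the threshold: 40/8 = 5.
At this profile no one gains by cutting their contribution: any cut drops the total below 40, the project is cancelled, contributions are refunded, and the deviator ends with 59, which is less than 59 − 5 + 13 = 67. Contributing more than 5 just wastes the excess. So contributing exactly 5 is a best response.
Each player's payoff: 59 − 5 + 13 = 67.

67 dollars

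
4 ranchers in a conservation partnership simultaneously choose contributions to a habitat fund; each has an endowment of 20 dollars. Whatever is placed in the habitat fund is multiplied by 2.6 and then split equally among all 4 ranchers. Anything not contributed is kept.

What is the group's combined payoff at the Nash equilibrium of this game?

Each contributed unit returns 2.6/4 = 0.6500 to its contributor — below 1 — so contributing 0 is dominant for every player. At the Nash equilibrium everyone keeps their 20, and the group total is 4 × 20 = 80.

80.00 dollars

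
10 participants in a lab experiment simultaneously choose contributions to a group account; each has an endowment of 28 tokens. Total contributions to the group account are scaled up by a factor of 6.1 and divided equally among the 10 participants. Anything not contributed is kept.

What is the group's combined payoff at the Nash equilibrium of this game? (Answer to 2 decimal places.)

Each contributed unit returns 6.1/10 = 0.6100 to its contributor — below 1 — so contributing 0 is dominant for every player. At the Nash equilibrium everyone keeps their 28, and the group total is 10 × 28 = 280.

280.00 tokens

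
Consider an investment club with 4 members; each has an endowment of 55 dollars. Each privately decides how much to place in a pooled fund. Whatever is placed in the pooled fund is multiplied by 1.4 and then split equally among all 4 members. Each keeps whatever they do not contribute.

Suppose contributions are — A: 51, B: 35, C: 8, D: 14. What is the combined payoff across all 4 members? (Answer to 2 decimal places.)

263.20 dollars

Total contributed: 51 + 35 + 8 + 14 = 108; total kept: 4 × 55 − 108 = 112.
The pooled fund pays out 1.4 × 108 = 151.20 in aggregate.
Group total = 112 + 151.20 = 263.20.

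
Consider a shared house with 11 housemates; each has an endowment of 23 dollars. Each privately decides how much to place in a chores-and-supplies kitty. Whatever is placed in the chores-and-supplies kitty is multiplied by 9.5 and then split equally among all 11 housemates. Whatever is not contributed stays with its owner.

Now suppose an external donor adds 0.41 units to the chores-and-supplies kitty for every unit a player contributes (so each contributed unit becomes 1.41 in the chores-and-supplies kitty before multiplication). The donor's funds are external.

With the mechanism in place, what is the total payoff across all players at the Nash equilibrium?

The effective private return per unit is now 9.5 × 1.41 / 11 = 1.2177 > 1, so every player's dominant strategy flips to full contribution.
So the Nash equilibrium is full contribution by all 11; the group earns 9.5 × 1.41 × 253 = 3388.94.

3388.94 dollars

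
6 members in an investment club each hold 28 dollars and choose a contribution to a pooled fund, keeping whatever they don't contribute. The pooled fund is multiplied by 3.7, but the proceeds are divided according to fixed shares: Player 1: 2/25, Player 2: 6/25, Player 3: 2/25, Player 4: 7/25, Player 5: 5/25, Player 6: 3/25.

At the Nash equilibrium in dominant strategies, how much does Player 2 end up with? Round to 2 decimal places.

For player j, contributing a unit is worthwhile iff 3.7 × (j's share) ≥ 1, i.e. iff j's share is at least 0.2703.
Only Player 4 (7/25) clears that bar, contributing 28; the remaining 5 contribute 0. Total contributed: 28.
Player 2 keeps 28 and receives 3.7 × 28 × 6/25 = 24.86 from the pooled fund, for a payoff of 52.86.

52.86 dollars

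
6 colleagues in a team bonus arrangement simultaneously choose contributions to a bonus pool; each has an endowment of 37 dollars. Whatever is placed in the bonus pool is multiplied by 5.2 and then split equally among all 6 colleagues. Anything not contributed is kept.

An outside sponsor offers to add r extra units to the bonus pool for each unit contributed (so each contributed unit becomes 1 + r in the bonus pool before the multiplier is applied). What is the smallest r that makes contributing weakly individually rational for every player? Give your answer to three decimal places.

0.154

With matching at rate r, one contributed unit becomes (1 + r) in the bonus pool and returns 5.2 × (1 + r) / 6 to the contributor.
Setting this equal to 1: 1 + r = 6/5.2 = 1.1538.
So the minimum matching rate is r = 1.1538 − 1 = 0.154.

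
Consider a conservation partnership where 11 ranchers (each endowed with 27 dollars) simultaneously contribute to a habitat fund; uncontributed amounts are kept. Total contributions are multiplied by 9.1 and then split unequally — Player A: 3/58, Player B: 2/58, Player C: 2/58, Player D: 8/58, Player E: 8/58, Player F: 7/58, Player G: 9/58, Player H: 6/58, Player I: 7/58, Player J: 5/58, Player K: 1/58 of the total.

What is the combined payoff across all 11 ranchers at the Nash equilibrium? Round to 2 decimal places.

Each unit j contributes comes back to j as 9.1 × (j's share), so j prefers to contribute only if that share exceeds 1/9.1 = 0.1099; otherwise keeping the unit dominates.
The shares above 0.1099 belong to Player D, Player E, Player F, Player G and Player I, contributing 27 each; the remaining 6 contribute 0. Total contributed: 135.
The habitat fund pays out 9.1 × 135 = 1228.50 in total (split across the unequal shares, but the aggregate is all that matters for the group sum).
The 6 free-riders keep 27 each, adding 162. Group total = 162 + 1228.50 = 1390.50.

1390.50 dollars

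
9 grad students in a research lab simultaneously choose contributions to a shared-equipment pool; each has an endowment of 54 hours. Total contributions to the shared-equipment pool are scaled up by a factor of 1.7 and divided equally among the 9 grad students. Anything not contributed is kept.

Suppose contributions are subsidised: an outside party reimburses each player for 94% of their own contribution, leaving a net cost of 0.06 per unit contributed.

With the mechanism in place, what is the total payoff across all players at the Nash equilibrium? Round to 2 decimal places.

Under the mechanism each unit contributed yields (1.7/9) / 0.06 = 3.1481 back to its contributor per unit of net cost, which exceeds 1, making full contribution the dominant choice for everyone.
So the Nash equilibrium is full contribution by all 9; the group earns 9 × (54 × 0.94 + 1.7 × 54) = 1283.04.

1283.04 hours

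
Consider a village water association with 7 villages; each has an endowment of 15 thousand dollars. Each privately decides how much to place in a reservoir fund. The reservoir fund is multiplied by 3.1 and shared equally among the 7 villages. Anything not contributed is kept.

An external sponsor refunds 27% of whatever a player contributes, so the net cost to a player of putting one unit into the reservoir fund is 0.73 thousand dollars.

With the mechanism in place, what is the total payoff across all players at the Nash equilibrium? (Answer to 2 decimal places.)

105.00 thousand dollars

With the mechanism, a contributed unit returns (3.1/7) / 0.73 = 0.6067 per unit of net cost — still below 1 — so contributing 0 remains dominant for every player.
At the Nash equilibrium no one contributes; group total payoff = 7 × 15 = 105.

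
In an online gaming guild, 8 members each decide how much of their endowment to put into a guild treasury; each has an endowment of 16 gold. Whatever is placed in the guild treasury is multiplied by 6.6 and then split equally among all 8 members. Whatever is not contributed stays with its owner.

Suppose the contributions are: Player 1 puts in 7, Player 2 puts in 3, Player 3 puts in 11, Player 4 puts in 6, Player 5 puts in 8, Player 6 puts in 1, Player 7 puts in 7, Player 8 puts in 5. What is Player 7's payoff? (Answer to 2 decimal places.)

Total contributed: 7 + 3 + 11 + 6 + 8 + 1 + 7 + 5 = 48.
Each receives 6.6 × 48 / 8 = 39.60 from the guild treasury.
Player 7 keeps 16 − 7 = 9, so Player 7's payoff is 9 + 39.60 = 48.60.

48.60 gold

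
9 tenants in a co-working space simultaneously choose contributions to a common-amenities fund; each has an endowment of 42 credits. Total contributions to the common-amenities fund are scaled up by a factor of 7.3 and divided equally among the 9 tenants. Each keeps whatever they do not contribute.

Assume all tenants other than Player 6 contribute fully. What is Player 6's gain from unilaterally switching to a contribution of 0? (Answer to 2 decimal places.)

7.93 credits

Switching from a contribution of 42 to 0 lets Player 6 keep an extra 42 credits, but lowers the common-amenities fund by 42, which costs Player 6 their own share of that drop: 7.3/9 × 42 = 34.07.
Net gain = 42 − 34.07 = 7.93. The private return per contributed unit (0.8111) is below 1, so free-riding is indeed the best response regardless of what the others do.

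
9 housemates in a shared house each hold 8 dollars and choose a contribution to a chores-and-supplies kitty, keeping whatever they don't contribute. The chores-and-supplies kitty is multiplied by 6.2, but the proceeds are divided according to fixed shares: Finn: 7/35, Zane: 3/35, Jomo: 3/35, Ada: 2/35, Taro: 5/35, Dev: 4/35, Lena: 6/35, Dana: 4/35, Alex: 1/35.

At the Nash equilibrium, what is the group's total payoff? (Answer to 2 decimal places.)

For player j, contributing a unit is worthwhile iff 6.2 × (j's share) ≥ 1, i.e. iff j's share is at least 0.1613.
The shares above 0.1613 belong to Finn and Lena, contributing 8 each; the remaining 7 contribute 0. Total contributed: 16.
The chores-and-supplies kitty pays out 6.2 × 16 = 99.20 in total (split across the unequal shares, but the aggregate is all that matters for the group sum).
The 7 free-riders keep 8 each, adding 56. Group total = 56 + 99.20 = 155.20.

155.20 dollars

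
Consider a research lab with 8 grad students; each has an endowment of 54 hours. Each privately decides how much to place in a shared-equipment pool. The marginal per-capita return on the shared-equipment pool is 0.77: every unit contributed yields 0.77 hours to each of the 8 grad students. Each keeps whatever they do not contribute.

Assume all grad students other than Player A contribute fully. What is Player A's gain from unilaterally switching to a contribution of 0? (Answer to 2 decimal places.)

Switching from a contribution of 54 to 0 lets Player A keep an extra 54 hours, but lowers the shared-equipment pool by 54, which costs Player A their own share of that drop: 0.77 × 54 = 41.58.
Net gain = 54 − 41.58 = 12.42. The private return per contributed unit (0.77) is below 1, so free-riding is indeed the best response regardless of what the others do.

12.42 hours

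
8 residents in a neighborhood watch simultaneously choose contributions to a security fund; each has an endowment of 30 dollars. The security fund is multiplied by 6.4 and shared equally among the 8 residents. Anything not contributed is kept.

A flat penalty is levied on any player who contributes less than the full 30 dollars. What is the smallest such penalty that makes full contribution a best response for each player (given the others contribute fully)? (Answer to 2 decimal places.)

Given the others contribute fully, the best deviation is to contribute 0 (any partial contribution still incurs the fine and gives up units whose private return 0.8000 is below 1).
Deviating from 30 to 0 saves 30 dollars but forfeits the deviator's share of the drop in the security fund: 6.4/8 × 30 = 24.00.
So the deviation gain is 30 − 24.00 = 6.00, and the fine must be at least 6.00 dollars to wipe it out.

6.00 dollars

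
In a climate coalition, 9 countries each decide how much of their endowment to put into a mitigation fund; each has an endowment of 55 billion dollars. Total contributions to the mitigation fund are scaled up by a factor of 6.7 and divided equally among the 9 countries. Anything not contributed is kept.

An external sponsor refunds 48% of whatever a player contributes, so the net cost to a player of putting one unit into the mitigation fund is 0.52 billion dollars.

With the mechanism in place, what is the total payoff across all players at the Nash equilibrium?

3554.10 billion dollars

The effective private return per unit is now (6.7/9) / 0.52 = 1.4316 > 1, so every player's dominant strategy flips to full contribution.
So the Nash equilibrium is full contribution by all 9; the group earns 9 × (55 × 0.48 + 6.7 × 55) = 3554.10.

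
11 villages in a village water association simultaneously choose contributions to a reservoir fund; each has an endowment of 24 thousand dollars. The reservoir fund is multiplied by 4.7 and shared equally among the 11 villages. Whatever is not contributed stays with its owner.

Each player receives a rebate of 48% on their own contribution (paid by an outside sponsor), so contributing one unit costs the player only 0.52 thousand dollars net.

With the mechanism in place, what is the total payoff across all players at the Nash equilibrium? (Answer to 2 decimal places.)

264.00 thousand dollars

With the mechanism, a contributed unit returns (4.7/11) / 0.52 = 0.8217 per unit of net cost — still below 1 — so contributing 0 remains dominant for every player.
Everyone keeps their endowment and the group total is 11 × 24 = 264.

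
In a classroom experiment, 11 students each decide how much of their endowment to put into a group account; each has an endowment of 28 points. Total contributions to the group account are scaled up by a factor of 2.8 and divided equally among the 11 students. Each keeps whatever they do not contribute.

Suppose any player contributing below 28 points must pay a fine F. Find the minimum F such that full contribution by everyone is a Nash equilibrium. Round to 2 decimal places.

Given the others contribute fully, the best deviation is to contribute 0 (any partial contribution still incurs the fine and gives up units whose private return 0.2545 is below 1).
Deviating from 28 to 0 saves 28 points but forfeits the deviator's share of the drop in the group account: 2.8/11 × 28 = 7.13.
So the deviation gain is 28 − 7.13 = 20.87, and the fine must be at least 20.87 points to wipe it out.

20.87 points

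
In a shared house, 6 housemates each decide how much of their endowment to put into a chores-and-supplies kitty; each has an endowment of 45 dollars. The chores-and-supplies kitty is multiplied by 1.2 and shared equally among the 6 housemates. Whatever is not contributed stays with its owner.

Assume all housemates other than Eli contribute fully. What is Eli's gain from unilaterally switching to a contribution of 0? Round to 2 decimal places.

Switching from a contribution of 45 to 0 lets Eli keep an extra 45 dollars, but lowers the chores-and-supplies kitty by 45, which costs Eli their own share of that drop: 1.2/6 × 45 = 9.00.
Net gain = 45 − 9.00 = 36.00. The private return per contributed unit (0.2000) is below 1, so free-riding is indeed the best response regardless of what the others do.

36.00 dollars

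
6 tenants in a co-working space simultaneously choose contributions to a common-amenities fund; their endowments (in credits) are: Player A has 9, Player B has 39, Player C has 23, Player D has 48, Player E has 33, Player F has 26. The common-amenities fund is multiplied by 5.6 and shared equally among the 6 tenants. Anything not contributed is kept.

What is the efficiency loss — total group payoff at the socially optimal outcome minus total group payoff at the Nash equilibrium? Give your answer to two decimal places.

The private return per contributed unit is 5.6/6 = 0.9333 < 1 for every player regardless of endowment, so the Nash equilibrium is zero contribution and the group total is Σ E_j = 9 + 39 + 23 + 48 + 33 + 26 = 178.
Each contributed unit returns 5.600 to the group, so the social optimum is full contribution by everyone: group total = 5.600 × 178 = 996.80.
Efficiency loss = (5.600 − 1) × 178 = 818.80.

818.80 credits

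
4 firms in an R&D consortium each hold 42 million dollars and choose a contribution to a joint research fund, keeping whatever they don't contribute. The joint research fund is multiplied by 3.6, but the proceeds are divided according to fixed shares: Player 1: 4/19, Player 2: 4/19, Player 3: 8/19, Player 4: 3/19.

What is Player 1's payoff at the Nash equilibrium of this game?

Player j's private return per contributed unit is 3.6 × (j's share). Contributing is weakly dominant for j when that share is at least 1/3.6 = 0.2778, and contributing 0 is dominant otherwise.
Only Player 3 (8/19) clears that bar, contributing 42; the remaining 3 contribute 0. Total contributed: 42.
Player 1 keeps 42 and receives 3.6 × 42 × 4/19 = 31.83 from the joint research fund, for a payoff of 73.83.

73.83 million dollars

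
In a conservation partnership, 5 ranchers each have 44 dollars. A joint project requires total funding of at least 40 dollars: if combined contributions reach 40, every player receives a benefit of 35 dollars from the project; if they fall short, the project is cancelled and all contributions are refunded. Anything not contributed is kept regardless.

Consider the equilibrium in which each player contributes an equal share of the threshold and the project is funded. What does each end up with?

Equal share of the threshold: 40/5 = 8.
At this profile no one gains by cutting their contribution: any cut drops the total below 40, the project is cancelled, contributions are refunded, and the deviator ends with 44, which is less than 44 − 8 + 35 = 71. Contributing more than 8 just wastes the excess. So contributing exactly 8 is a best response.
Each player's payoff: 44 − 8 + 35 = 71.

71 dollars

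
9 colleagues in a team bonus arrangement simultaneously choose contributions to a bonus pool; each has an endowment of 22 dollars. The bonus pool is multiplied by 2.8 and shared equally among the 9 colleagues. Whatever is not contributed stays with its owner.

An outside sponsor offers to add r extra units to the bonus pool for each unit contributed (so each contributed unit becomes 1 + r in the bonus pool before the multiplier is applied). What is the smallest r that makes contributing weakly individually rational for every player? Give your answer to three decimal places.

2.214

With matching at rate r, one contributed unit becomes (1 + r) in the bonus pool and returns 2.8 × (1 + r) / 9 to the contributor.
Setting this equal to 1: 1 + r = 9/2.8 = 3.2143.
So the minimum matching rate is r = 3.2143 − 1 = 2.214.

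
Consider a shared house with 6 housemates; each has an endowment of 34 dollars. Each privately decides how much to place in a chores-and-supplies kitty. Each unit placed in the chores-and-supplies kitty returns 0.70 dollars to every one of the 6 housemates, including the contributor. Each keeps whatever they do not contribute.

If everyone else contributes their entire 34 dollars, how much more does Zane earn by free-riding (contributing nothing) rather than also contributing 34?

Switching from a contribution of 34 to 0 lets Zane keep an extra 34 dollars, but lowers the chores-and-supplies kitty by 34, which costs Zane their own share of that drop: 0.70 × 34 = 23.80.
Net gain = 34 − 23.80 = 10.20. The private return per contributed unit (0.70) is below 1, so free-riding is indeed the best response regardless of what the others do.

10.20 dollars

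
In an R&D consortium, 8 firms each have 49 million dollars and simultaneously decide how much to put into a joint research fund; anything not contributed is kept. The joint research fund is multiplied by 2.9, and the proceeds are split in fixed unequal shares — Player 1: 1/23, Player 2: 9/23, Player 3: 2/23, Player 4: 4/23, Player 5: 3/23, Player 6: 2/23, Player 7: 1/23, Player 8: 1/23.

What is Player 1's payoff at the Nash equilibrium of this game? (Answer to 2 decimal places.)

55.18 million dollars

A player with share s gets back 2.9·s per unit contributed, so full contribution is dominant for anyone with s > 1/2.9 = 0.3448 and zero contribution is dominant for anyone below.
The only share above 0.3448 is Player 2's 9/23, contributing 49; the remaining 7 contribute 0. Total contributed: 49.
Player 1 keeps 49 and receives 2.9 × 49 × 1/23 = 6.18 from the joint research fund, for a payoff of 55.18.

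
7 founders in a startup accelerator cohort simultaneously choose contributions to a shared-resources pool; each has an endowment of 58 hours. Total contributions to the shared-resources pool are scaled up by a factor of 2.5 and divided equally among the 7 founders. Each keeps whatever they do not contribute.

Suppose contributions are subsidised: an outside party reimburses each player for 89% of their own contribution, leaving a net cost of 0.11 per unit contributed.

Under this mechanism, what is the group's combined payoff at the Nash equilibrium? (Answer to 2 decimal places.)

Under the mechanism each unit contributed yields (2.5/7) / 0.11 = 3.2468 back to its contributor per unit of net cost, which exceeds 1, making full contribution the dominant choice for everyone.
So the Nash equilibrium is full contribution by all 7; the group earns 7 × (58 × 0.89 + 2.5 × 58) = 1376.34.

1376.34 hours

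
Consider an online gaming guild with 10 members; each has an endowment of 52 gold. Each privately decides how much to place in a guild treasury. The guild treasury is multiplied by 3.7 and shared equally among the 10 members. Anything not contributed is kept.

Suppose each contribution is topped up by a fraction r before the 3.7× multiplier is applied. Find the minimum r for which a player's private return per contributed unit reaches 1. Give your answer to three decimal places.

1.703

With matching at rate r, one contributed unit becomes (1 + r) in the guild treasury and returns 3.7 × (1 + r) / 10 to the contributor.
Setting this equal to 1: 1 + r = 10/3.7 = 2.7027.
So the minimum matching rate is r = 2.7027 − 1 = 1.703.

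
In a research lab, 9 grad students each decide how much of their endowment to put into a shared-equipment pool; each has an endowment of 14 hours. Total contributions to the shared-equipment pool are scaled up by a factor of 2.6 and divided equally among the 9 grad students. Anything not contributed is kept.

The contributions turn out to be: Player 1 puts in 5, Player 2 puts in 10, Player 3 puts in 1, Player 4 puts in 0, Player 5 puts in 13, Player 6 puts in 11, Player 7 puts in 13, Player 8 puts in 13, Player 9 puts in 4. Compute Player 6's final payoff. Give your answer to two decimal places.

23.22 hours

Total contributed: 5 + 10 + 1 + 0 + 13 + 11 + 13 + 13 + 4 = 70.
Each receives 2.6 × 70 / 9 = 20.22 from the shared-equipment pool.
Player 6 keeps 14 − 11 = 3, so Player 6's payoff is 3 + 20.22 = 23.22.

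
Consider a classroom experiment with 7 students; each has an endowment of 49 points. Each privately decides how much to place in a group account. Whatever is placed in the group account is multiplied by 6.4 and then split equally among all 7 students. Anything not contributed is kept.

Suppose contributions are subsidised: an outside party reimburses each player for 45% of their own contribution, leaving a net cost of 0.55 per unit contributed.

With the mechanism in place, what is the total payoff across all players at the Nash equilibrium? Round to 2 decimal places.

2349.55 points

Under the mechanism each unit contributed yields (6.4/7) / 0.55 = 1.6623 back to its contributor per unit of net cost, which exceeds 1, making full contribution the dominant choice for everyone.
At the Nash equilibrium everyone contributes 49. Group total payoff = 7 × (49 × 0.45 + 6.4 × 49) = 2349.55.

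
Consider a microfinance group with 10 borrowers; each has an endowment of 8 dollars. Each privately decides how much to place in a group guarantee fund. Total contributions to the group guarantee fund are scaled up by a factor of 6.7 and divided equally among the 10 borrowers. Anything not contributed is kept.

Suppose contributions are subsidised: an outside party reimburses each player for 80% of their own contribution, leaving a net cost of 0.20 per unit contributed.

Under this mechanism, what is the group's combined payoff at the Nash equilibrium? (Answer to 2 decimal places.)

Under the mechanism each unit contributed yields (6.7/10) / 0.20 = 3.3500 back to its contributor per unit of net cost, which exceeds 1, making full contribution the dominant choice for everyone.
At the Nash equilibrium everyone contributes 8. Group total payoff = 10 × (8 × 0.80 + 6.7 × 8) = 600.00.

600.00 dollars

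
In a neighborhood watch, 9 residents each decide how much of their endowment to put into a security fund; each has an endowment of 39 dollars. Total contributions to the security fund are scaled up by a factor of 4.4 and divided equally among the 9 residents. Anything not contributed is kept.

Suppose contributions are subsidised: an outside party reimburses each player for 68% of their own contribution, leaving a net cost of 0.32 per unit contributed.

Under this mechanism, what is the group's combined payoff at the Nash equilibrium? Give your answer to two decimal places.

1783.08 dollars

The effective private return per unit is now (4.4/9) / 0.32 = 1.5278 > 1, so every player's dominant strategy flips to full contribution.
So the Nash equilibrium is full contribution by all 9; the group earns 9 × (39 × 0.68 + 4.4 × 39) = 1783.08.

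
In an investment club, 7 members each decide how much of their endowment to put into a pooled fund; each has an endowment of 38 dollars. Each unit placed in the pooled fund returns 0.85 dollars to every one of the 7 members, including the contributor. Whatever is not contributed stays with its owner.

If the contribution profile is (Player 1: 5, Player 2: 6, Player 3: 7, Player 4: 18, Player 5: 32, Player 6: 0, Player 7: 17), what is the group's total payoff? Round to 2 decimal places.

686.75 dollars

Total contributed: 5 + 6 + 7 + 18 + 32 + 0 + 17 = 85; total kept: 7 × 38 − 85 = 181.
The pooled fund pays out 0.85 × 7 × 85 = 505.75 in aggregate.
Group total = 181 + 505.75 = 686.75.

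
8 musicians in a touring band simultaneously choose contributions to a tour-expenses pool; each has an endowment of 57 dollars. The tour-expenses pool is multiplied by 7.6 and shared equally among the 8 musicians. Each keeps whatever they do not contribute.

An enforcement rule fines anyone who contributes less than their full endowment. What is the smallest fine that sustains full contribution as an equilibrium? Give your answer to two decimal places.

Given the others contribute fully, the best deviation is to contribute 0 (any partial contribution still incurs the fine and gives up units whose private return 0.9500 is below 1).
Deviating from 57 to 0 saves 57 dollars but forfeits the deviator's share of the drop in the tour-expenses pool: 7.6/8 × 57 = 54.15.
So the deviation gain is 57 − 54.15 = 2.85, and the fine must be at least 2.85 dollars to wipe it out.

2.85 dollars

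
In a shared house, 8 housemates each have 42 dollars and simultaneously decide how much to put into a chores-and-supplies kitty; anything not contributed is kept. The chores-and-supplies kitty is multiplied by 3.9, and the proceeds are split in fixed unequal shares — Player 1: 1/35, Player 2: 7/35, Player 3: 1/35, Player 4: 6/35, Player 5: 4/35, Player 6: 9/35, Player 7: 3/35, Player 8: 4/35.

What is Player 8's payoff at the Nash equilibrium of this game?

60.72 dollars

Each unit j contributes comes back to j as 3.9 × (j's share), so j prefers to contribute only if that share exceeds 1/3.9 = 0.2564; otherwise keeping the unit dominates.
Only Player 6 (9/35) clears that bar, contributing 42; the remaining 7 contribute 0. Total contributed: 42.
Player 8 keeps 42 and receives 3.9 × 42 × 4/35 = 18.72 from the chores-and-supplies kitty, for a payoff of 60.72.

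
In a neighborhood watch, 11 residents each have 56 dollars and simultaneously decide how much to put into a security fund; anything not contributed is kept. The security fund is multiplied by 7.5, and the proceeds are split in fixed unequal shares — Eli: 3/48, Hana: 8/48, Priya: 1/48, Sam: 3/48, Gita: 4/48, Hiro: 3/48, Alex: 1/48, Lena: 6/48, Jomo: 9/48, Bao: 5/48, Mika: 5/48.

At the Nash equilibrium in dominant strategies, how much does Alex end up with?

Player j's private return per contributed unit is 7.5 × (j's share). Contributing is weakly dominant for j when that share is at least 1/7.5 = 0.1333, and contributing 0 is dominant otherwise.
Hana and Jomo clear that bar, contributing 56 each; the remaining 9 contribute 0. Total contributed: 112.
Alex keeps 56 and receives 7.5 × 112 × 1/48 = 17.50 from the security fund, for a payoff of 73.50.

73.50 dollars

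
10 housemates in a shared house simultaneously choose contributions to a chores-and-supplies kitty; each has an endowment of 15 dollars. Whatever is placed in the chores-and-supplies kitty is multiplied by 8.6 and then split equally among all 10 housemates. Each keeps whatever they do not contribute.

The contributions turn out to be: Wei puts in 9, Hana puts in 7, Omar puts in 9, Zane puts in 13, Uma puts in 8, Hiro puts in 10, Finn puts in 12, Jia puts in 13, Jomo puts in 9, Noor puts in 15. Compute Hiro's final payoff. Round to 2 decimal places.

Total contributed: 9 + 7 + 9 + 13 + 8 + 10 + 12 + 13 + 9 + 15 = 105.
Each receives 8.6 × 105 / 10 = 90.30 from the chores-and-supplies kitty.
Hiro keeps 15 − 10 = 5, so Hiro's payoff is 5 + 90.30 = 95.30.

95.30 dollars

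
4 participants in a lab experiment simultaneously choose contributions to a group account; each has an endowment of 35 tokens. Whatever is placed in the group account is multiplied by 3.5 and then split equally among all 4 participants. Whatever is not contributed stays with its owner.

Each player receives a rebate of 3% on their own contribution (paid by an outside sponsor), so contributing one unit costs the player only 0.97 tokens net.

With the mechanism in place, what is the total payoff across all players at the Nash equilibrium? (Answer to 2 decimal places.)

140.00 tokens

The effective private return is (3.5/4) / 0.97 = 0.9021, which is still under 1, so the mechanism doesn't change anyone's dominant strategy: zero contribution.
At the Nash equilibrium no one contributes; group total payoff = 4 × 35 = 140.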